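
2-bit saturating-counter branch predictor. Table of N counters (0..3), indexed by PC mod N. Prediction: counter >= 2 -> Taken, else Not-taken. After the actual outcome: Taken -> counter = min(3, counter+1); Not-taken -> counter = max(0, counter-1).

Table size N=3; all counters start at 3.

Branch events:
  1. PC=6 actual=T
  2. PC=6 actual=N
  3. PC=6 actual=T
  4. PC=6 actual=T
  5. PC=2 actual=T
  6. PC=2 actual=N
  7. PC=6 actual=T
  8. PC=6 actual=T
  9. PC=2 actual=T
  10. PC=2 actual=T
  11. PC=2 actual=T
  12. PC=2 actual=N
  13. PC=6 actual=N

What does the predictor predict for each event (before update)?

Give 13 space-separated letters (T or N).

Answer: T T T T T T T T T T T T T

Derivation:
Ev 1: PC=6 idx=0 pred=T actual=T -> ctr[0]=3
Ev 2: PC=6 idx=0 pred=T actual=N -> ctr[0]=2
Ev 3: PC=6 idx=0 pred=T actual=T -> ctr[0]=3
Ev 4: PC=6 idx=0 pred=T actual=T -> ctr[0]=3
Ev 5: PC=2 idx=2 pred=T actual=T -> ctr[2]=3
Ev 6: PC=2 idx=2 pred=T actual=N -> ctr[2]=2
Ev 7: PC=6 idx=0 pred=T actual=T -> ctr[0]=3
Ev 8: PC=6 idx=0 pred=T actual=T -> ctr[0]=3
Ev 9: PC=2 idx=2 pred=T actual=T -> ctr[2]=3
Ev 10: PC=2 idx=2 pred=T actual=T -> ctr[2]=3
Ev 11: PC=2 idx=2 pred=T actual=T -> ctr[2]=3
Ev 12: PC=2 idx=2 pred=T actual=N -> ctr[2]=2
Ev 13: PC=6 idx=0 pred=T actual=N -> ctr[0]=2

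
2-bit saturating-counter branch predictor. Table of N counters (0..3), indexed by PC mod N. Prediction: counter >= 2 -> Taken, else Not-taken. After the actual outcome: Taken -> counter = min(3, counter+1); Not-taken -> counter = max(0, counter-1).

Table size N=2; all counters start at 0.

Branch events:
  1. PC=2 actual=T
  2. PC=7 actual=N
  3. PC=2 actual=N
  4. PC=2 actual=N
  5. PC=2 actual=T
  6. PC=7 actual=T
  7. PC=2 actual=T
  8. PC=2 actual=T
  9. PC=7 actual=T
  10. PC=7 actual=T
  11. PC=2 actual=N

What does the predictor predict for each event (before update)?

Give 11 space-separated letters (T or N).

Ev 1: PC=2 idx=0 pred=N actual=T -> ctr[0]=1
Ev 2: PC=7 idx=1 pred=N actual=N -> ctr[1]=0
Ev 3: PC=2 idx=0 pred=N actual=N -> ctr[0]=0
Ev 4: PC=2 idx=0 pred=N actual=N -> ctr[0]=0
Ev 5: PC=2 idx=0 pred=N actual=T -> ctr[0]=1
Ev 6: PC=7 idx=1 pred=N actual=T -> ctr[1]=1
Ev 7: PC=2 idx=0 pred=N actual=T -> ctr[0]=2
Ev 8: PC=2 idx=0 pred=T actual=T -> ctr[0]=3
Ev 9: PC=7 idx=1 pred=N actual=T -> ctr[1]=2
Ev 10: PC=7 idx=1 pred=T actual=T -> ctr[1]=3
Ev 11: PC=2 idx=0 pred=T actual=N -> ctr[0]=2

Answer: N N N N N N N T N T T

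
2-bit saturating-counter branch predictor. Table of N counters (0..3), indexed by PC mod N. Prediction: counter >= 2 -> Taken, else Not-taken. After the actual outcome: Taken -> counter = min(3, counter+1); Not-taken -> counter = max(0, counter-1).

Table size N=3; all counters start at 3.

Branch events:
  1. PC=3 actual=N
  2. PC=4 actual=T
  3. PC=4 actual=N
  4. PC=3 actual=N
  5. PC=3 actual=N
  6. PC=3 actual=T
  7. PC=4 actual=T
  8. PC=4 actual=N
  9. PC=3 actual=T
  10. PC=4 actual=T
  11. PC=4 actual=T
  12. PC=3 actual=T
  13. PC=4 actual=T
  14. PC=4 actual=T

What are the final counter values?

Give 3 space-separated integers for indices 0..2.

Answer: 3 3 3

Derivation:
Ev 1: PC=3 idx=0 pred=T actual=N -> ctr[0]=2
Ev 2: PC=4 idx=1 pred=T actual=T -> ctr[1]=3
Ev 3: PC=4 idx=1 pred=T actual=N -> ctr[1]=2
Ev 4: PC=3 idx=0 pred=T actual=N -> ctr[0]=1
Ev 5: PC=3 idx=0 pred=N actual=N -> ctr[0]=0
Ev 6: PC=3 idx=0 pred=N actual=T -> ctr[0]=1
Ev 7: PC=4 idx=1 pred=T actual=T -> ctr[1]=3
Ev 8: PC=4 idx=1 pred=T actual=N -> ctr[1]=2
Ev 9: PC=3 idx=0 pred=N actual=T -> ctr[0]=2
Ev 10: PC=4 idx=1 pred=T actual=T -> ctr[1]=3
Ev 11: PC=4 idx=1 pred=T actual=T -> ctr[1]=3
Ev 12: PC=3 idx=0 pred=T actual=T -> ctr[0]=3
Ev 13: PC=4 idx=1 pred=T actual=T -> ctr[1]=3
Ev 14: PC=4 idx=1 pred=T actual=T -> ctr[1]=3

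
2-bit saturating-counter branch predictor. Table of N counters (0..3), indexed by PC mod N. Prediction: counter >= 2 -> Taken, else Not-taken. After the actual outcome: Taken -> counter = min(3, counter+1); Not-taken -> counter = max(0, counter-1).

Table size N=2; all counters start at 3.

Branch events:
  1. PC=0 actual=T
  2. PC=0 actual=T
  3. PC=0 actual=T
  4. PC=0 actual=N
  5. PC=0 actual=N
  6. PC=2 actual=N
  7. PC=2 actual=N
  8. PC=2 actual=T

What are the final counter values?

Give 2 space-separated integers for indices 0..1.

Answer: 1 3

Derivation:
Ev 1: PC=0 idx=0 pred=T actual=T -> ctr[0]=3
Ev 2: PC=0 idx=0 pred=T actual=T -> ctr[0]=3
Ev 3: PC=0 idx=0 pred=T actual=T -> ctr[0]=3
Ev 4: PC=0 idx=0 pred=T actual=N -> ctr[0]=2
Ev 5: PC=0 idx=0 pred=T actual=N -> ctr[0]=1
Ev 6: PC=2 idx=0 pred=N actual=N -> ctr[0]=0
Ev 7: PC=2 idx=0 pred=N actual=N -> ctr[0]=0
Ev 8: PC=2 idx=0 pred=N actual=T -> ctr[0]=1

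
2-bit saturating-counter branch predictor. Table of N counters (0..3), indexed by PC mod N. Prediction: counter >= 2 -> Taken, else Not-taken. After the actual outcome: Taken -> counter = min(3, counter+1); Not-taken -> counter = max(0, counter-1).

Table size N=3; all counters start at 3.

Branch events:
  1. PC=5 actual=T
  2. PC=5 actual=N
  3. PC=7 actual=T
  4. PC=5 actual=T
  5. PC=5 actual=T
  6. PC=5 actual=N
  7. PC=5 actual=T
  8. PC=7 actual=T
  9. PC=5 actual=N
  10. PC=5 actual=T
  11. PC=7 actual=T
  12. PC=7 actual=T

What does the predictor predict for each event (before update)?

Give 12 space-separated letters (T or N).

Answer: T T T T T T T T T T T T

Derivation:
Ev 1: PC=5 idx=2 pred=T actual=T -> ctr[2]=3
Ev 2: PC=5 idx=2 pred=T actual=N -> ctr[2]=2
Ev 3: PC=7 idx=1 pred=T actual=T -> ctr[1]=3
Ev 4: PC=5 idx=2 pred=T actual=T -> ctr[2]=3
Ev 5: PC=5 idx=2 pred=T actual=T -> ctr[2]=3
Ev 6: PC=5 idx=2 pred=T actual=N -> ctr[2]=2
Ev 7: PC=5 idx=2 pred=T actual=T -> ctr[2]=3
Ev 8: PC=7 idx=1 pred=T actual=T -> ctr[1]=3
Ev 9: PC=5 idx=2 pred=T actual=N -> ctr[2]=2
Ev 10: PC=5 idx=2 pred=T actual=T -> ctr[2]=3
Ev 11: PC=7 idx=1 pred=T actual=T -> ctr[1]=3
Ev 12: PC=7 idx=1 pred=T actual=T -> ctr[1]=3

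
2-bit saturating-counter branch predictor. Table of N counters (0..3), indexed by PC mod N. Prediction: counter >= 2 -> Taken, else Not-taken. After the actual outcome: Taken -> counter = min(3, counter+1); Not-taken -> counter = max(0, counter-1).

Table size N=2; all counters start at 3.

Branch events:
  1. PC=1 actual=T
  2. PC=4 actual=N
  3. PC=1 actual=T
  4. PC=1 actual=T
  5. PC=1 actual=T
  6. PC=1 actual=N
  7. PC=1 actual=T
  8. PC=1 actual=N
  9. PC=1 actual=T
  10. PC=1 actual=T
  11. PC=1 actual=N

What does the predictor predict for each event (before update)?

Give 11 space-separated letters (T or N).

Answer: T T T T T T T T T T T

Derivation:
Ev 1: PC=1 idx=1 pred=T actual=T -> ctr[1]=3
Ev 2: PC=4 idx=0 pred=T actual=N -> ctr[0]=2
Ev 3: PC=1 idx=1 pred=T actual=T -> ctr[1]=3
Ev 4: PC=1 idx=1 pred=T actual=T -> ctr[1]=3
Ev 5: PC=1 idx=1 pred=T actual=T -> ctr[1]=3
Ev 6: PC=1 idx=1 pred=T actual=N -> ctr[1]=2
Ev 7: PC=1 idx=1 pred=T actual=T -> ctr[1]=3
Ev 8: PC=1 idx=1 pred=T actual=N -> ctr[1]=2
Ev 9: PC=1 idx=1 pred=T actual=T -> ctr[1]=3
Ev 10: PC=1 idx=1 pred=T actual=T -> ctr[1]=3
Ev 11: PC=1 idx=1 pred=T actual=N -> ctr[1]=2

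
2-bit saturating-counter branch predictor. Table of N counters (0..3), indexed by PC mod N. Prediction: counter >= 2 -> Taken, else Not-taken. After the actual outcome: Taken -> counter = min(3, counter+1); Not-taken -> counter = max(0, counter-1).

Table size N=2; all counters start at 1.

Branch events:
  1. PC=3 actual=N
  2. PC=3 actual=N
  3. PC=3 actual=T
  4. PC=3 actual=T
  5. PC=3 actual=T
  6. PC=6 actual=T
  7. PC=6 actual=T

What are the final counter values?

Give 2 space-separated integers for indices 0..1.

Ev 1: PC=3 idx=1 pred=N actual=N -> ctr[1]=0
Ev 2: PC=3 idx=1 pred=N actual=N -> ctr[1]=0
Ev 3: PC=3 idx=1 pred=N actual=T -> ctr[1]=1
Ev 4: PC=3 idx=1 pred=N actual=T -> ctr[1]=2
Ev 5: PC=3 idx=1 pred=T actual=T -> ctr[1]=3
Ev 6: PC=6 idx=0 pred=N actual=T -> ctr[0]=2
Ev 7: PC=6 idx=0 pred=T actual=T -> ctr[0]=3

Answer: 3 3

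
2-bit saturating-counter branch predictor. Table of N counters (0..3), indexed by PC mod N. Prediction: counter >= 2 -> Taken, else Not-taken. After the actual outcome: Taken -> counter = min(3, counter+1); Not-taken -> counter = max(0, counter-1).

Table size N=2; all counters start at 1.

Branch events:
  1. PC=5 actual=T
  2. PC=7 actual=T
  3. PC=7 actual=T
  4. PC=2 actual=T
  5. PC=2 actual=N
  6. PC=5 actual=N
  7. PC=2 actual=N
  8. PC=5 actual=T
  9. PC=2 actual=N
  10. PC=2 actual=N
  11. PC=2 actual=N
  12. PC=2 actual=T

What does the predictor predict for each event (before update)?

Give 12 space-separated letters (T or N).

Ev 1: PC=5 idx=1 pred=N actual=T -> ctr[1]=2
Ev 2: PC=7 idx=1 pred=T actual=T -> ctr[1]=3
Ev 3: PC=7 idx=1 pred=T actual=T -> ctr[1]=3
Ev 4: PC=2 idx=0 pred=N actual=T -> ctr[0]=2
Ev 5: PC=2 idx=0 pred=T actual=N -> ctr[0]=1
Ev 6: PC=5 idx=1 pred=T actual=N -> ctr[1]=2
Ev 7: PC=2 idx=0 pred=N actual=N -> ctr[0]=0
Ev 8: PC=5 idx=1 pred=T actual=T -> ctr[1]=3
Ev 9: PC=2 idx=0 pred=N actual=N -> ctr[0]=0
Ev 10: PC=2 idx=0 pred=N actual=N -> ctr[0]=0
Ev 11: PC=2 idx=0 pred=N actual=N -> ctr[0]=0
Ev 12: PC=2 idx=0 pred=N actual=T -> ctr[0]=1

Answer: N T T N T T N T N N N N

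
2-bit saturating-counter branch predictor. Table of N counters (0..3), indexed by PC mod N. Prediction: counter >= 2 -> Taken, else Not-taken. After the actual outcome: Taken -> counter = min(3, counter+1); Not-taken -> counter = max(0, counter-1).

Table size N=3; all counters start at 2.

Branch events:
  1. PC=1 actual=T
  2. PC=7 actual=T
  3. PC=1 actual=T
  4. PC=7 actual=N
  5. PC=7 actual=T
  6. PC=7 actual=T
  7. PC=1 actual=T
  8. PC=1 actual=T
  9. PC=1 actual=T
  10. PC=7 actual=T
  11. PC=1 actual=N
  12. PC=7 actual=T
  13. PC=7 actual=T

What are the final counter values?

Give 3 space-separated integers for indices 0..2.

Answer: 2 3 2

Derivation:
Ev 1: PC=1 idx=1 pred=T actual=T -> ctr[1]=3
Ev 2: PC=7 idx=1 pred=T actual=T -> ctr[1]=3
Ev 3: PC=1 idx=1 pred=T actual=T -> ctr[1]=3
Ev 4: PC=7 idx=1 pred=T actual=N -> ctr[1]=2
Ev 5: PC=7 idx=1 pred=T actual=T -> ctr[1]=3
Ev 6: PC=7 idx=1 pred=T actual=T -> ctr[1]=3
Ev 7: PC=1 idx=1 pred=T actual=T -> ctr[1]=3
Ev 8: PC=1 idx=1 pred=T actual=T -> ctr[1]=3
Ev 9: PC=1 idx=1 pred=T actual=T -> ctr[1]=3
Ev 10: PC=7 idx=1 pred=T actual=T -> ctr[1]=3
Ev 11: PC=1 idx=1 pred=T actual=N -> ctr[1]=2
Ev 12: PC=7 idx=1 pred=T actual=T -> ctr[1]=3
Ev 13: PC=7 idx=1 pred=T actual=T -> ctr[1]=3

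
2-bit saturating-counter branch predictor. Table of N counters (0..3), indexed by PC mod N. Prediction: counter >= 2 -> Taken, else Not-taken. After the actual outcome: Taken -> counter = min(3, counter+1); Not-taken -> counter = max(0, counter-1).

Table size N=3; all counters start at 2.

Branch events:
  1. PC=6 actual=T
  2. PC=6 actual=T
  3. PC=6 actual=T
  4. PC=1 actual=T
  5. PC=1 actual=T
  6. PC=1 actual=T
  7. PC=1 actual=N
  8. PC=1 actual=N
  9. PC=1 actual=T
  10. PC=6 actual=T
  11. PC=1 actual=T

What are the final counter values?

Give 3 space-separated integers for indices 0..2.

Ev 1: PC=6 idx=0 pred=T actual=T -> ctr[0]=3
Ev 2: PC=6 idx=0 pred=T actual=T -> ctr[0]=3
Ev 3: PC=6 idx=0 pred=T actual=T -> ctr[0]=3
Ev 4: PC=1 idx=1 pred=T actual=T -> ctr[1]=3
Ev 5: PC=1 idx=1 pred=T actual=T -> ctr[1]=3
Ev 6: PC=1 idx=1 pred=T actual=T -> ctr[1]=3
Ev 7: PC=1 idx=1 pred=T actual=N -> ctr[1]=2
Ev 8: PC=1 idx=1 pred=T actual=N -> ctr[1]=1
Ev 9: PC=1 idx=1 pred=N actual=T -> ctr[1]=2
Ev 10: PC=6 idx=0 pred=T actual=T -> ctr[0]=3
Ev 11: PC=1 idx=1 pred=T actual=T -> ctr[1]=3

Answer: 3 3 2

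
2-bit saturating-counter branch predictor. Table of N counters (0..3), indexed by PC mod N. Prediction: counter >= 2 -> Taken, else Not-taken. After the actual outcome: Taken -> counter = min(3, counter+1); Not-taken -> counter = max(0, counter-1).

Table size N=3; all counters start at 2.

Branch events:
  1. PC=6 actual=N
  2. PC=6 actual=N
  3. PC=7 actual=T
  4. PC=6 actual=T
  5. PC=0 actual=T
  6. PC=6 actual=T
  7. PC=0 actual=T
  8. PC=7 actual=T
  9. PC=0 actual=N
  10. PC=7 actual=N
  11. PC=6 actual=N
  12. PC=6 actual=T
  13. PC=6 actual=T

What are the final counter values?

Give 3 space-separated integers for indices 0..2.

Ev 1: PC=6 idx=0 pred=T actual=N -> ctr[0]=1
Ev 2: PC=6 idx=0 pred=N actual=N -> ctr[0]=0
Ev 3: PC=7 idx=1 pred=T actual=T -> ctr[1]=3
Ev 4: PC=6 idx=0 pred=N actual=T -> ctr[0]=1
Ev 5: PC=0 idx=0 pred=N actual=T -> ctr[0]=2
Ev 6: PC=6 idx=0 pred=T actual=T -> ctr[0]=3
Ev 7: PC=0 idx=0 pred=T actual=T -> ctr[0]=3
Ev 8: PC=7 idx=1 pred=T actual=T -> ctr[1]=3
Ev 9: PC=0 idx=0 pred=T actual=N -> ctr[0]=2
Ev 10: PC=7 idx=1 pred=T actual=N -> ctr[1]=2
Ev 11: PC=6 idx=0 pred=T actual=N -> ctr[0]=1
Ev 12: PC=6 idx=0 pred=N actual=T -> ctr[0]=2
Ev 13: PC=6 idx=0 pred=T actual=T -> ctr[0]=3

Answer: 3 2 2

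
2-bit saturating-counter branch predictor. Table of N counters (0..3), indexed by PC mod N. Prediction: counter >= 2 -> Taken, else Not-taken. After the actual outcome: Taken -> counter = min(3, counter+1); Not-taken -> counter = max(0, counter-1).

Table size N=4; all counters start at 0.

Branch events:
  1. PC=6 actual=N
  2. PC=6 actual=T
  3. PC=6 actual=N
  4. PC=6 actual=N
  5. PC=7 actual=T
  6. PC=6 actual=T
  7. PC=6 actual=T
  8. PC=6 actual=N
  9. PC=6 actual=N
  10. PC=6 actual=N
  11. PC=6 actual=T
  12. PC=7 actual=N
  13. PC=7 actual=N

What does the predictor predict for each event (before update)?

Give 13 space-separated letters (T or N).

Answer: N N N N N N N T N N N N N

Derivation:
Ev 1: PC=6 idx=2 pred=N actual=N -> ctr[2]=0
Ev 2: PC=6 idx=2 pred=N actual=T -> ctr[2]=1
Ev 3: PC=6 idx=2 pred=N actual=N -> ctr[2]=0
Ev 4: PC=6 idx=2 pred=N actual=N -> ctr[2]=0
Ev 5: PC=7 idx=3 pred=N actual=T -> ctr[3]=1
Ev 6: PC=6 idx=2 pred=N actual=T -> ctr[2]=1
Ev 7: PC=6 idx=2 pred=N actual=T -> ctr[2]=2
Ev 8: PC=6 idx=2 pred=T actual=N -> ctr[2]=1
Ev 9: PC=6 idx=2 pred=N actual=N -> ctr[2]=0
Ev 10: PC=6 idx=2 pred=N actual=N -> ctr[2]=0
Ev 11: PC=6 idx=2 pred=N actual=T -> ctr[2]=1
Ev 12: PC=7 idx=3 pred=N actual=N -> ctr[3]=0
Ev 13: PC=7 idx=3 pred=N actual=N -> ctr[3]=0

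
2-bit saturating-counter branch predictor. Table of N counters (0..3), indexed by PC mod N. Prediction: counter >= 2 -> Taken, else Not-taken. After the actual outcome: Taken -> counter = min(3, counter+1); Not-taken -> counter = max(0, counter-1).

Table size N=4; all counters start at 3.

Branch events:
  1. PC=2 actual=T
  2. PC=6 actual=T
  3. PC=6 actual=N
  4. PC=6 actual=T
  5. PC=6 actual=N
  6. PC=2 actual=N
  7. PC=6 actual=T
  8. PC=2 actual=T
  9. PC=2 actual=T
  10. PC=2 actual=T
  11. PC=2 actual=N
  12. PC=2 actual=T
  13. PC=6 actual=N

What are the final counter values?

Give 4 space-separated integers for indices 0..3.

Ev 1: PC=2 idx=2 pred=T actual=T -> ctr[2]=3
Ev 2: PC=6 idx=2 pred=T actual=T -> ctr[2]=3
Ev 3: PC=6 idx=2 pred=T actual=N -> ctr[2]=2
Ev 4: PC=6 idx=2 pred=T actual=T -> ctr[2]=3
Ev 5: PC=6 idx=2 pred=T actual=N -> ctr[2]=2
Ev 6: PC=2 idx=2 pred=T actual=N -> ctr[2]=1
Ev 7: PC=6 idx=2 pred=N actual=T -> ctr[2]=2
Ev 8: PC=2 idx=2 pred=T actual=T -> ctr[2]=3
Ev 9: PC=2 idx=2 pred=T actual=T -> ctr[2]=3
Ev 10: PC=2 idx=2 pred=T actual=T -> ctr[2]=3
Ev 11: PC=2 idx=2 pred=T actual=N -> ctr[2]=2
Ev 12: PC=2 idx=2 pred=T actual=T -> ctr[2]=3
Ev 13: PC=6 idx=2 pred=T actual=N -> ctr[2]=2

Answer: 3 3 2 3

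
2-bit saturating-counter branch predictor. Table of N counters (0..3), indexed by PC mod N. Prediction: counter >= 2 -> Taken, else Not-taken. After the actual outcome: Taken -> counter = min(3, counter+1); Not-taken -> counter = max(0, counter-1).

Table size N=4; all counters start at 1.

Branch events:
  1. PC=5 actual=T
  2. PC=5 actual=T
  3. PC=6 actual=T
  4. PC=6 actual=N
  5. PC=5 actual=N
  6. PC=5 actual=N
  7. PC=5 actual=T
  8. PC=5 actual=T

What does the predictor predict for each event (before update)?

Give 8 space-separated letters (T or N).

Answer: N T N T T T N T

Derivation:
Ev 1: PC=5 idx=1 pred=N actual=T -> ctr[1]=2
Ev 2: PC=5 idx=1 pred=T actual=T -> ctr[1]=3
Ev 3: PC=6 idx=2 pred=N actual=T -> ctr[2]=2
Ev 4: PC=6 idx=2 pred=T actual=N -> ctr[2]=1
Ev 5: PC=5 idx=1 pred=T actual=N -> ctr[1]=2
Ev 6: PC=5 idx=1 pred=T actual=N -> ctr[1]=1
Ev 7: PC=5 idx=1 pred=N actual=T -> ctr[1]=2
Ev 8: PC=5 idx=1 pred=T actual=T -> ctr[1]=3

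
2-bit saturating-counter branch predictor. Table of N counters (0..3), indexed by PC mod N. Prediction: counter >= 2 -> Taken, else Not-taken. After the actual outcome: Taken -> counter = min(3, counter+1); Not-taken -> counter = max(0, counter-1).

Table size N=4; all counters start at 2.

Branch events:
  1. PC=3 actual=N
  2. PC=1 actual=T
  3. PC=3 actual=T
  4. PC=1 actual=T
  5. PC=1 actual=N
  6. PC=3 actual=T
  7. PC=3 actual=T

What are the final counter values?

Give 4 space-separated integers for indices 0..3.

Answer: 2 2 2 3

Derivation:
Ev 1: PC=3 idx=3 pred=T actual=N -> ctr[3]=1
Ev 2: PC=1 idx=1 pred=T actual=T -> ctr[1]=3
Ev 3: PC=3 idx=3 pred=N actual=T -> ctr[3]=2
Ev 4: PC=1 idx=1 pred=T actual=T -> ctr[1]=3
Ev 5: PC=1 idx=1 pred=T actual=N -> ctr[1]=2
Ev 6: PC=3 idx=3 pred=T actual=T -> ctr[3]=3
Ev 7: PC=3 idx=3 pred=T actual=T -> ctr[3]=3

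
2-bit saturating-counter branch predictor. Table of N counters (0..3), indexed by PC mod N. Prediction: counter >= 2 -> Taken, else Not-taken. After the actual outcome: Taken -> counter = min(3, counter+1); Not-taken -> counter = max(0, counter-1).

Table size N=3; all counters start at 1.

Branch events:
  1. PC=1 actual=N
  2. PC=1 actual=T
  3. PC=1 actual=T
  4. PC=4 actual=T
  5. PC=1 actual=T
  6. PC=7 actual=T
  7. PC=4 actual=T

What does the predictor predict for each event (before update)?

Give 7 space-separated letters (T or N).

Ev 1: PC=1 idx=1 pred=N actual=N -> ctr[1]=0
Ev 2: PC=1 idx=1 pred=N actual=T -> ctr[1]=1
Ev 3: PC=1 idx=1 pred=N actual=T -> ctr[1]=2
Ev 4: PC=4 idx=1 pred=T actual=T -> ctr[1]=3
Ev 5: PC=1 idx=1 pred=T actual=T -> ctr[1]=3
Ev 6: PC=7 idx=1 pred=T actual=T -> ctr[1]=3
Ev 7: PC=4 idx=1 pred=T actual=T -> ctr[1]=3

Answer: N N N T T T T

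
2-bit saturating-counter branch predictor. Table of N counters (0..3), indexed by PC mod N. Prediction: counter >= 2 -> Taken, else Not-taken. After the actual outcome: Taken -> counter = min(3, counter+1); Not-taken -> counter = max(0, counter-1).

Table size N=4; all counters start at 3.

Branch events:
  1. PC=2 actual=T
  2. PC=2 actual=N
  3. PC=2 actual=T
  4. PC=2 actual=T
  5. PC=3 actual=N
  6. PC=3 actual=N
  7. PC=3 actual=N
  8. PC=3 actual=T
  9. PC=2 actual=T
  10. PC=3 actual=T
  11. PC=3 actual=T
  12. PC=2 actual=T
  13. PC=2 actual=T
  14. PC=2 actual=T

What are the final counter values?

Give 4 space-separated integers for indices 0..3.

Ev 1: PC=2 idx=2 pred=T actual=T -> ctr[2]=3
Ev 2: PC=2 idx=2 pred=T actual=N -> ctr[2]=2
Ev 3: PC=2 idx=2 pred=T actual=T -> ctr[2]=3
Ev 4: PC=2 idx=2 pred=T actual=T -> ctr[2]=3
Ev 5: PC=3 idx=3 pred=T actual=N -> ctr[3]=2
Ev 6: PC=3 idx=3 pred=T actual=N -> ctr[3]=1
Ev 7: PC=3 idx=3 pred=N actual=N -> ctr[3]=0
Ev 8: PC=3 idx=3 pred=N actual=T -> ctr[3]=1
Ev 9: PC=2 idx=2 pred=T actual=T -> ctr[2]=3
Ev 10: PC=3 idx=3 pred=N actual=T -> ctr[3]=2
Ev 11: PC=3 idx=3 pred=T actual=T -> ctr[3]=3
Ev 12: PC=2 idx=2 pred=T actual=T -> ctr[2]=3
Ev 13: PC=2 idx=2 pred=T actual=T -> ctr[2]=3
Ev 14: PC=2 idx=2 pred=T actual=T -> ctr[2]=3

Answer: 3 3 3 3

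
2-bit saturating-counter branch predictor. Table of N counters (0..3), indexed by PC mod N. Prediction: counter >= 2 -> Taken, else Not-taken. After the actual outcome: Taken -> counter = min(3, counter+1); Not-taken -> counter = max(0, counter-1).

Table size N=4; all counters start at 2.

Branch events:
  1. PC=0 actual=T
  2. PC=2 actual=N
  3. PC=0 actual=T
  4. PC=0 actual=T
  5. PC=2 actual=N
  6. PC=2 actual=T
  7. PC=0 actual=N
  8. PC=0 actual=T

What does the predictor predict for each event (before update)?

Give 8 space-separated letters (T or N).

Ev 1: PC=0 idx=0 pred=T actual=T -> ctr[0]=3
Ev 2: PC=2 idx=2 pred=T actual=N -> ctr[2]=1
Ev 3: PC=0 idx=0 pred=T actual=T -> ctr[0]=3
Ev 4: PC=0 idx=0 pred=T actual=T -> ctr[0]=3
Ev 5: PC=2 idx=2 pred=N actual=N -> ctr[2]=0
Ev 6: PC=2 idx=2 pred=N actual=T -> ctr[2]=1
Ev 7: PC=0 idx=0 pred=T actual=N -> ctr[0]=2
Ev 8: PC=0 idx=0 pred=T actual=T -> ctr[0]=3

Answer: T T T T N N T T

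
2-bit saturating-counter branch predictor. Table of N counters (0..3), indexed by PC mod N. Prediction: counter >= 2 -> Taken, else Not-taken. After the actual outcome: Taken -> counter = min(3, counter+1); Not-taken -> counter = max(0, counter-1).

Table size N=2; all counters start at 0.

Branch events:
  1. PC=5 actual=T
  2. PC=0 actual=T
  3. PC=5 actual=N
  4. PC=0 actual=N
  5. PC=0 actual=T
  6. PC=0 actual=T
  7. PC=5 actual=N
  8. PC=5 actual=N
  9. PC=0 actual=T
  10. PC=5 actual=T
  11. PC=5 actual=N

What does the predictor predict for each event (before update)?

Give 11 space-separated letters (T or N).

Answer: N N N N N N N N T N N

Derivation:
Ev 1: PC=5 idx=1 pred=N actual=T -> ctr[1]=1
Ev 2: PC=0 idx=0 pred=N actual=T -> ctr[0]=1
Ev 3: PC=5 idx=1 pred=N actual=N -> ctr[1]=0
Ev 4: PC=0 idx=0 pred=N actual=N -> ctr[0]=0
Ev 5: PC=0 idx=0 pred=N actual=T -> ctr[0]=1
Ev 6: PC=0 idx=0 pred=N actual=T -> ctr[0]=2
Ev 7: PC=5 idx=1 pred=N actual=N -> ctr[1]=0
Ev 8: PC=5 idx=1 pred=N actual=N -> ctr[1]=0
Ev 9: PC=0 idx=0 pred=T actual=T -> ctr[0]=3
Ev 10: PC=5 idx=1 pred=N actual=T -> ctr[1]=1
Ev 11: PC=5 idx=1 pred=N actual=N -> ctr[1]=0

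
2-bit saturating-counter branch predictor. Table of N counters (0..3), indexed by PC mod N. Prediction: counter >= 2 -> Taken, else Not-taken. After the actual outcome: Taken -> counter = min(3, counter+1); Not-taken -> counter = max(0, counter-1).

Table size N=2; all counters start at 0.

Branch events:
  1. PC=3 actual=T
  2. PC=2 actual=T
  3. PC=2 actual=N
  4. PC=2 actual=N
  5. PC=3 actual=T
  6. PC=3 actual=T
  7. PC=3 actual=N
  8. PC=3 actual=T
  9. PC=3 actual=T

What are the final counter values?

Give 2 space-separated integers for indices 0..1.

Ev 1: PC=3 idx=1 pred=N actual=T -> ctr[1]=1
Ev 2: PC=2 idx=0 pred=N actual=T -> ctr[0]=1
Ev 3: PC=2 idx=0 pred=N actual=N -> ctr[0]=0
Ev 4: PC=2 idx=0 pred=N actual=N -> ctr[0]=0
Ev 5: PC=3 idx=1 pred=N actual=T -> ctr[1]=2
Ev 6: PC=3 idx=1 pred=T actual=T -> ctr[1]=3
Ev 7: PC=3 idx=1 pred=T actual=N -> ctr[1]=2
Ev 8: PC=3 idx=1 pred=T actual=T -> ctr[1]=3
Ev 9: PC=3 idx=1 pred=T actual=T -> ctr[1]=3

Answer: 0 3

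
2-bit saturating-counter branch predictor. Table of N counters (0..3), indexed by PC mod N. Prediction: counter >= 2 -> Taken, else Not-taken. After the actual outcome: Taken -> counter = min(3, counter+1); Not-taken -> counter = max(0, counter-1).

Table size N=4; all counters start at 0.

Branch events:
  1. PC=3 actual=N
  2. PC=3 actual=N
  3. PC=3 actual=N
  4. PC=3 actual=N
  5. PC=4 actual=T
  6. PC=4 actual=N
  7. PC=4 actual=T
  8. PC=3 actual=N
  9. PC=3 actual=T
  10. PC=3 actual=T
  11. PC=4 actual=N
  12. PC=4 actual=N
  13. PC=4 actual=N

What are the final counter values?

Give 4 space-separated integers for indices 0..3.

Answer: 0 0 0 2

Derivation:
Ev 1: PC=3 idx=3 pred=N actual=N -> ctr[3]=0
Ev 2: PC=3 idx=3 pred=N actual=N -> ctr[3]=0
Ev 3: PC=3 idx=3 pred=N actual=N -> ctr[3]=0
Ev 4: PC=3 idx=3 pred=N actual=N -> ctr[3]=0
Ev 5: PC=4 idx=0 pred=N actual=T -> ctr[0]=1
Ev 6: PC=4 idx=0 pred=N actual=N -> ctr[0]=0
Ev 7: PC=4 idx=0 pred=N actual=T -> ctr[0]=1
Ev 8: PC=3 idx=3 pred=N actual=N -> ctr[3]=0
Ev 9: PC=3 idx=3 pred=N actual=T -> ctr[3]=1
Ev 10: PC=3 idx=3 pred=N actual=T -> ctr[3]=2
Ev 11: PC=4 idx=0 pred=N actual=N -> ctr[0]=0
Ev 12: PC=4 idx=0 pred=N actual=N -> ctr[0]=0
Ev 13: PC=4 idx=0 pred=N actual=N -> ctr[0]=0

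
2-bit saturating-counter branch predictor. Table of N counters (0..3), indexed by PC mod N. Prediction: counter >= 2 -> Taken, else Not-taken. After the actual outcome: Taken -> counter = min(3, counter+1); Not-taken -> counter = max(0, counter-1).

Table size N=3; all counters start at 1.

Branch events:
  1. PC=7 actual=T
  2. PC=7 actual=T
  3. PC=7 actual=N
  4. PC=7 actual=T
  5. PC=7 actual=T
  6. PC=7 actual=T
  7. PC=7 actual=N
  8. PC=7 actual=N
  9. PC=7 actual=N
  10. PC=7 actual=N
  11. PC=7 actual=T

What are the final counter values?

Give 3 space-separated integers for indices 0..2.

Ev 1: PC=7 idx=1 pred=N actual=T -> ctr[1]=2
Ev 2: PC=7 idx=1 pred=T actual=T -> ctr[1]=3
Ev 3: PC=7 idx=1 pred=T actual=N -> ctr[1]=2
Ev 4: PC=7 idx=1 pred=T actual=T -> ctr[1]=3
Ev 5: PC=7 idx=1 pred=T actual=T -> ctr[1]=3
Ev 6: PC=7 idx=1 pred=T actual=T -> ctr[1]=3
Ev 7: PC=7 idx=1 pred=T actual=N -> ctr[1]=2
Ev 8: PC=7 idx=1 pred=T actual=N -> ctr[1]=1
Ev 9: PC=7 idx=1 pred=N actual=N -> ctr[1]=0
Ev 10: PC=7 idx=1 pred=N actual=N -> ctr[1]=0
Ev 11: PC=7 idx=1 pred=N actual=T -> ctr[1]=1

Answer: 1 1 1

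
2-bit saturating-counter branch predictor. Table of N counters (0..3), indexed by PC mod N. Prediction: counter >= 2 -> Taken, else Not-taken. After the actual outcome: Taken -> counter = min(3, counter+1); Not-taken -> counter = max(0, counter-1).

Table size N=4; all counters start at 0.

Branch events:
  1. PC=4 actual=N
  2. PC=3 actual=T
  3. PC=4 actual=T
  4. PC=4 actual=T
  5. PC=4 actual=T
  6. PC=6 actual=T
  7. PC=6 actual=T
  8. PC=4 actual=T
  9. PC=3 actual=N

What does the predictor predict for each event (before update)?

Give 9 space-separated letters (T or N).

Ev 1: PC=4 idx=0 pred=N actual=N -> ctr[0]=0
Ev 2: PC=3 idx=3 pred=N actual=T -> ctr[3]=1
Ev 3: PC=4 idx=0 pred=N actual=T -> ctr[0]=1
Ev 4: PC=4 idx=0 pred=N actual=T -> ctr[0]=2
Ev 5: PC=4 idx=0 pred=T actual=T -> ctr[0]=3
Ev 6: PC=6 idx=2 pred=N actual=T -> ctr[2]=1
Ev 7: PC=6 idx=2 pred=N actual=T -> ctr[2]=2
Ev 8: PC=4 idx=0 pred=T actual=T -> ctr[0]=3
Ev 9: PC=3 idx=3 pred=N actual=N -> ctr[3]=0

Answer: N N N N T N N T N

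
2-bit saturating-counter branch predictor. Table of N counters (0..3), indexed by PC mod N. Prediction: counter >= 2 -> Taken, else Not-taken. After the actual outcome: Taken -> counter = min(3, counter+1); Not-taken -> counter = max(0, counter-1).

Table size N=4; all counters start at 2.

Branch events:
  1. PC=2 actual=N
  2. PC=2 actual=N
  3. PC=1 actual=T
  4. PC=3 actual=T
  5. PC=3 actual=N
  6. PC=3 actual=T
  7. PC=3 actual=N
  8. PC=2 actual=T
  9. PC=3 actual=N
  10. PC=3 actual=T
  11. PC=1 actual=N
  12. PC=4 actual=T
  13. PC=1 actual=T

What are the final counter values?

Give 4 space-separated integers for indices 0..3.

Answer: 3 3 1 2

Derivation:
Ev 1: PC=2 idx=2 pred=T actual=N -> ctr[2]=1
Ev 2: PC=2 idx=2 pred=N actual=N -> ctr[2]=0
Ev 3: PC=1 idx=1 pred=T actual=T -> ctr[1]=3
Ev 4: PC=3 idx=3 pred=T actual=T -> ctr[3]=3
Ev 5: PC=3 idx=3 pred=T actual=N -> ctr[3]=2
Ev 6: PC=3 idx=3 pred=T actual=T -> ctr[3]=3
Ev 7: PC=3 idx=3 pred=T actual=N -> ctr[3]=2
Ev 8: PC=2 idx=2 pred=N actual=T -> ctr[2]=1
Ev 9: PC=3 idx=3 pred=T actual=N -> ctr[3]=1
Ev 10: PC=3 idx=3 pred=N actual=T -> ctr[3]=2
Ev 11: PC=1 idx=1 pred=T actual=N -> ctr[1]=2
Ev 12: PC=4 idx=0 pred=T actual=T -> ctr[0]=3
Ev 13: PC=1 idx=1 pred=T actual=T -> ctr[1]=3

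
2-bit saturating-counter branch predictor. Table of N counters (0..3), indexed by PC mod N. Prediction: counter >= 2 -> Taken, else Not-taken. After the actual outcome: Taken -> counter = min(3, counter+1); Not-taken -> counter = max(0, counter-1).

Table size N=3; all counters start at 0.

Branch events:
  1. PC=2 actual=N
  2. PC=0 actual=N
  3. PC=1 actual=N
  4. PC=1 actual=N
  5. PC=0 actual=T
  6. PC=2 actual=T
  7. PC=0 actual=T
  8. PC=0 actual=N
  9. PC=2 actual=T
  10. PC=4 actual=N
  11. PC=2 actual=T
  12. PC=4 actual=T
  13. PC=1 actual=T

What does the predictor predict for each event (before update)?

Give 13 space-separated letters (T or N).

Ev 1: PC=2 idx=2 pred=N actual=N -> ctr[2]=0
Ev 2: PC=0 idx=0 pred=N actual=N -> ctr[0]=0
Ev 3: PC=1 idx=1 pred=N actual=N -> ctr[1]=0
Ev 4: PC=1 idx=1 pred=N actual=N -> ctr[1]=0
Ev 5: PC=0 idx=0 pred=N actual=T -> ctr[0]=1
Ev 6: PC=2 idx=2 pred=N actual=T -> ctr[2]=1
Ev 7: PC=0 idx=0 pred=N actual=T -> ctr[0]=2
Ev 8: PC=0 idx=0 pred=T actual=N -> ctr[0]=1
Ev 9: PC=2 idx=2 pred=N actual=T -> ctr[2]=2
Ev 10: PC=4 idx=1 pred=N actual=N -> ctr[1]=0
Ev 11: PC=2 idx=2 pred=T actual=T -> ctr[2]=3
Ev 12: PC=4 idx=1 pred=N actual=T -> ctr[1]=1
Ev 13: PC=1 idx=1 pred=N actual=T -> ctr[1]=2

Answer: N N N N N N N T N N T N N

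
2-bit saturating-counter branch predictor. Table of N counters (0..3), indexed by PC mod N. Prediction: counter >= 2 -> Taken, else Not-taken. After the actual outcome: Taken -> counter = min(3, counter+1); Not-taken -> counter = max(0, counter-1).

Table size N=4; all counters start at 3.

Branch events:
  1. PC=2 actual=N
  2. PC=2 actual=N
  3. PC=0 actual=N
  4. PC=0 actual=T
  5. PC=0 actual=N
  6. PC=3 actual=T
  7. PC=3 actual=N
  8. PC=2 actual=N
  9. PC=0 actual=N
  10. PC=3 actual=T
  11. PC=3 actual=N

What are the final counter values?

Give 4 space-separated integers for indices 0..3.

Answer: 1 3 0 2

Derivation:
Ev 1: PC=2 idx=2 pred=T actual=N -> ctr[2]=2
Ev 2: PC=2 idx=2 pred=T actual=N -> ctr[2]=1
Ev 3: PC=0 idx=0 pred=T actual=N -> ctr[0]=2
Ev 4: PC=0 idx=0 pred=T actual=T -> ctr[0]=3
Ev 5: PC=0 idx=0 pred=T actual=N -> ctr[0]=2
Ev 6: PC=3 idx=3 pred=T actual=T -> ctr[3]=3
Ev 7: PC=3 idx=3 pred=T actual=N -> ctr[3]=2
Ev 8: PC=2 idx=2 pred=N actual=N -> ctr[2]=0
Ev 9: PC=0 idx=0 pred=T actual=N -> ctr[0]=1
Ev 10: PC=3 idx=3 pred=T actual=T -> ctr[3]=3
Ev 11: PC=3 idx=3 pred=T actual=N -> ctr[3]=2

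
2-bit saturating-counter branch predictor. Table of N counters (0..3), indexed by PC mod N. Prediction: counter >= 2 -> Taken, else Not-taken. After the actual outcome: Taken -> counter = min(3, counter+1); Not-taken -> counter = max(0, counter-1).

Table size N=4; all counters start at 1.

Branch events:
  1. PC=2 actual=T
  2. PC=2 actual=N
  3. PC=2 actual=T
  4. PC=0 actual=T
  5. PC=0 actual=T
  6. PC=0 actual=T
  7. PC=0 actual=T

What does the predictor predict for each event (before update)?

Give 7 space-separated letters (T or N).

Ev 1: PC=2 idx=2 pred=N actual=T -> ctr[2]=2
Ev 2: PC=2 idx=2 pred=T actual=N -> ctr[2]=1
Ev 3: PC=2 idx=2 pred=N actual=T -> ctr[2]=2
Ev 4: PC=0 idx=0 pred=N actual=T -> ctr[0]=2
Ev 5: PC=0 idx=0 pred=T actual=T -> ctr[0]=3
Ev 6: PC=0 idx=0 pred=T actual=T -> ctr[0]=3
Ev 7: PC=0 idx=0 pred=T actual=T -> ctr[0]=3

Answer: N T N N T T T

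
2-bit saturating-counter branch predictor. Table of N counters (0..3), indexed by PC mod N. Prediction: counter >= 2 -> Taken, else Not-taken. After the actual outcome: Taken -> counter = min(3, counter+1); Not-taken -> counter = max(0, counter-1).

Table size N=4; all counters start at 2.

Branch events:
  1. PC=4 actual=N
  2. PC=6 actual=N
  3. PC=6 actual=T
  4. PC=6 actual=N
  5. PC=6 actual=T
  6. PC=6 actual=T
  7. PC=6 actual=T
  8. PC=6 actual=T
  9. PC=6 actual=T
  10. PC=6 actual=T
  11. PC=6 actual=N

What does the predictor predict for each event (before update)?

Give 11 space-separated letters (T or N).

Answer: T T N T N T T T T T T

Derivation:
Ev 1: PC=4 idx=0 pred=T actual=N -> ctr[0]=1
Ev 2: PC=6 idx=2 pred=T actual=N -> ctr[2]=1
Ev 3: PC=6 idx=2 pred=N actual=T -> ctr[2]=2
Ev 4: PC=6 idx=2 pred=T actual=N -> ctr[2]=1
Ev 5: PC=6 idx=2 pred=N actual=T -> ctr[2]=2
Ev 6: PC=6 idx=2 pred=T actual=T -> ctr[2]=3
Ev 7: PC=6 idx=2 pred=T actual=T -> ctr[2]=3
Ev 8: PC=6 idx=2 pred=T actual=T -> ctr[2]=3
Ev 9: PC=6 idx=2 pred=T actual=T -> ctr[2]=3
Ev 10: PC=6 idx=2 pred=T actual=T -> ctr[2]=3
Ev 11: PC=6 idx=2 pred=T actual=N -> ctr[2]=2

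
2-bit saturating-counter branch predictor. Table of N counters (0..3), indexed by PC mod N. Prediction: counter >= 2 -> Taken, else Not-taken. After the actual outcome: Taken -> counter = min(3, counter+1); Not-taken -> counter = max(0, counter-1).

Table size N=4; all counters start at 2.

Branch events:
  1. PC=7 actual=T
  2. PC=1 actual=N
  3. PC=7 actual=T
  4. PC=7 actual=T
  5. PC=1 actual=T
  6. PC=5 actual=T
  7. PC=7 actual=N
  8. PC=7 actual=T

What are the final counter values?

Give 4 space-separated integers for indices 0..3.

Ev 1: PC=7 idx=3 pred=T actual=T -> ctr[3]=3
Ev 2: PC=1 idx=1 pred=T actual=N -> ctr[1]=1
Ev 3: PC=7 idx=3 pred=T actual=T -> ctr[3]=3
Ev 4: PC=7 idx=3 pred=T actual=T -> ctr[3]=3
Ev 5: PC=1 idx=1 pred=N actual=T -> ctr[1]=2
Ev 6: PC=5 idx=1 pred=T actual=T -> ctr[1]=3
Ev 7: PC=7 idx=3 pred=T actual=N -> ctr[3]=2
Ev 8: PC=7 idx=3 pred=T actual=T -> ctr[3]=3

Answer: 2 3 2 3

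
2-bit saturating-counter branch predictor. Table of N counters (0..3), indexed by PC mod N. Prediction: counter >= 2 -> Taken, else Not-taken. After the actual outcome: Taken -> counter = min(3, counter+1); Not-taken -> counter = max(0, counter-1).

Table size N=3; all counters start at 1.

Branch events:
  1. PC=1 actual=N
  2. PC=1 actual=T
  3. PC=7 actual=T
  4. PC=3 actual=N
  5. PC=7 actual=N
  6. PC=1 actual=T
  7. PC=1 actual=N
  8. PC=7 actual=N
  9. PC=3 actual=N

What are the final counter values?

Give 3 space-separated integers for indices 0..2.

Ev 1: PC=1 idx=1 pred=N actual=N -> ctr[1]=0
Ev 2: PC=1 idx=1 pred=N actual=T -> ctr[1]=1
Ev 3: PC=7 idx=1 pred=N actual=T -> ctr[1]=2
Ev 4: PC=3 idx=0 pred=N actual=N -> ctr[0]=0
Ev 5: PC=7 idx=1 pred=T actual=N -> ctr[1]=1
Ev 6: PC=1 idx=1 pred=N actual=T -> ctr[1]=2
Ev 7: PC=1 idx=1 pred=T actual=N -> ctr[1]=1
Ev 8: PC=7 idx=1 pred=N actual=N -> ctr[1]=0
Ev 9: PC=3 idx=0 pred=N actual=N -> ctr[0]=0

Answer: 0 0 1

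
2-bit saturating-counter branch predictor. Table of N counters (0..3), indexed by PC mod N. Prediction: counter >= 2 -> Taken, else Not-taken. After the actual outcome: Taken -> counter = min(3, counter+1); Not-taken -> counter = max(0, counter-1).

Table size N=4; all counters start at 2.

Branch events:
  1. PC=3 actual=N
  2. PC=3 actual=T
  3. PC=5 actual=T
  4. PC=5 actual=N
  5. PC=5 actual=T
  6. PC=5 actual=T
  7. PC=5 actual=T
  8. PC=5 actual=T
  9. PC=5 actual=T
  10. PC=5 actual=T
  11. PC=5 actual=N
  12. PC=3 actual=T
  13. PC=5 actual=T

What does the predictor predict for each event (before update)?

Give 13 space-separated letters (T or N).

Ev 1: PC=3 idx=3 pred=T actual=N -> ctr[3]=1
Ev 2: PC=3 idx=3 pred=N actual=T -> ctr[3]=2
Ev 3: PC=5 idx=1 pred=T actual=T -> ctr[1]=3
Ev 4: PC=5 idx=1 pred=T actual=N -> ctr[1]=2
Ev 5: PC=5 idx=1 pred=T actual=T -> ctr[1]=3
Ev 6: PC=5 idx=1 pred=T actual=T -> ctr[1]=3
Ev 7: PC=5 idx=1 pred=T actual=T -> ctr[1]=3
Ev 8: PC=5 idx=1 pred=T actual=T -> ctr[1]=3
Ev 9: PC=5 idx=1 pred=T actual=T -> ctr[1]=3
Ev 10: PC=5 idx=1 pred=T actual=T -> ctr[1]=3
Ev 11: PC=5 idx=1 pred=T actual=N -> ctr[1]=2
Ev 12: PC=3 idx=3 pred=T actual=T -> ctr[3]=3
Ev 13: PC=5 idx=1 pred=T actual=T -> ctr[1]=3

Answer: T N T T T T T T T T T T T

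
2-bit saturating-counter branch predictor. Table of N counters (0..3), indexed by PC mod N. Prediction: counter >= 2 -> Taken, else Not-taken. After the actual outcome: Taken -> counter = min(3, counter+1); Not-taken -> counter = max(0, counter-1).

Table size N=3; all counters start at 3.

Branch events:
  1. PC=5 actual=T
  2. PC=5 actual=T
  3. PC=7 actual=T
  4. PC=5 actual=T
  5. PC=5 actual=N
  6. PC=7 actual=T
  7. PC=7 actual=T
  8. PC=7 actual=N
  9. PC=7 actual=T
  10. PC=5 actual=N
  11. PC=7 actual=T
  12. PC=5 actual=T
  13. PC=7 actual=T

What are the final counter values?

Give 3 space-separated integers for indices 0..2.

Answer: 3 3 2

Derivation:
Ev 1: PC=5 idx=2 pred=T actual=T -> ctr[2]=3
Ev 2: PC=5 idx=2 pred=T actual=T -> ctr[2]=3
Ev 3: PC=7 idx=1 pred=T actual=T -> ctr[1]=3
Ev 4: PC=5 idx=2 pred=T actual=T -> ctr[2]=3
Ev 5: PC=5 idx=2 pred=T actual=N -> ctr[2]=2
Ev 6: PC=7 idx=1 pred=T actual=T -> ctr[1]=3
Ev 7: PC=7 idx=1 pred=T actual=T -> ctr[1]=3
Ev 8: PC=7 idx=1 pred=T actual=N -> ctr[1]=2
Ev 9: PC=7 idx=1 pred=T actual=T -> ctr[1]=3
Ev 10: PC=5 idx=2 pred=T actual=N -> ctr[2]=1
Ev 11: PC=7 idx=1 pred=T actual=T -> ctr[1]=3
Ev 12: PC=5 idx=2 pred=N actual=T -> ctr[2]=2
Ev 13: PC=7 idx=1 pred=T actual=T -> ctr[1]=3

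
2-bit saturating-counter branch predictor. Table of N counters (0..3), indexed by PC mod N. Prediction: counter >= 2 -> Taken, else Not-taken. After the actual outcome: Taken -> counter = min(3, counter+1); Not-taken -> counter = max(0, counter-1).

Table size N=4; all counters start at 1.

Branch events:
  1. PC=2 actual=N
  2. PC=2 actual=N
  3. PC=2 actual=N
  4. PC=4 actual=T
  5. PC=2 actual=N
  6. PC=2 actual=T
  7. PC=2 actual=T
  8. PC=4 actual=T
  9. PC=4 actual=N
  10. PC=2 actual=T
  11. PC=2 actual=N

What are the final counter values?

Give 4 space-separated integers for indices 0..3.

Ev 1: PC=2 idx=2 pred=N actual=N -> ctr[2]=0
Ev 2: PC=2 idx=2 pred=N actual=N -> ctr[2]=0
Ev 3: PC=2 idx=2 pred=N actual=N -> ctr[2]=0
Ev 4: PC=4 idx=0 pred=N actual=T -> ctr[0]=2
Ev 5: PC=2 idx=2 pred=N actual=N -> ctr[2]=0
Ev 6: PC=2 idx=2 pred=N actual=T -> ctr[2]=1
Ev 7: PC=2 idx=2 pred=N actual=T -> ctr[2]=2
Ev 8: PC=4 idx=0 pred=T actual=T -> ctr[0]=3
Ev 9: PC=4 idx=0 pred=T actual=N -> ctr[0]=2
Ev 10: PC=2 idx=2 pred=T actual=T -> ctr[2]=3
Ev 11: PC=2 idx=2 pred=T actual=N -> ctr[2]=2

Answer: 2 1 2 1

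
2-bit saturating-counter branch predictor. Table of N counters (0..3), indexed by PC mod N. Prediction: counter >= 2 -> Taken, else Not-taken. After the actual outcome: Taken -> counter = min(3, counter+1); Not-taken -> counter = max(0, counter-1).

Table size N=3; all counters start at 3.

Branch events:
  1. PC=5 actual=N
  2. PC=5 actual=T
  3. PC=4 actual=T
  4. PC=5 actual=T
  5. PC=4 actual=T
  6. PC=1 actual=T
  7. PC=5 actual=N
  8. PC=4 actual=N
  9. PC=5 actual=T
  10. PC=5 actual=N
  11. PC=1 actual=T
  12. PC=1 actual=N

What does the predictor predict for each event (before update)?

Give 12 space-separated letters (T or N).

Answer: T T T T T T T T T T T T

Derivation:
Ev 1: PC=5 idx=2 pred=T actual=N -> ctr[2]=2
Ev 2: PC=5 idx=2 pred=T actual=T -> ctr[2]=3
Ev 3: PC=4 idx=1 pred=T actual=T -> ctr[1]=3
Ev 4: PC=5 idx=2 pred=T actual=T -> ctr[2]=3
Ev 5: PC=4 idx=1 pred=T actual=T -> ctr[1]=3
Ev 6: PC=1 idx=1 pred=T actual=T -> ctr[1]=3
Ev 7: PC=5 idx=2 pred=T actual=N -> ctr[2]=2
Ev 8: PC=4 idx=1 pred=T actual=N -> ctr[1]=2
Ev 9: PC=5 idx=2 pred=T actual=T -> ctr[2]=3
Ev 10: PC=5 idx=2 pred=T actual=N -> ctr[2]=2
Ev 11: PC=1 idx=1 pred=T actual=T -> ctr[1]=3
Ev 12: PC=1 idx=1 pred=T actual=N -> ctr[1]=2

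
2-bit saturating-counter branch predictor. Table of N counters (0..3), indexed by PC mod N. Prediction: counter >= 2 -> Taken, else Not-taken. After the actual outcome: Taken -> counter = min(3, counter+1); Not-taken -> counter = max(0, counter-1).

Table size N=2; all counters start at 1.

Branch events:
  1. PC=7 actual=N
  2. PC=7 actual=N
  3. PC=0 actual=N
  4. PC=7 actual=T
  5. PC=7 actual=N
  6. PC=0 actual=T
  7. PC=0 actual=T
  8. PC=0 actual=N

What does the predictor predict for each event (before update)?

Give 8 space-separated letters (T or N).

Ev 1: PC=7 idx=1 pred=N actual=N -> ctr[1]=0
Ev 2: PC=7 idx=1 pred=N actual=N -> ctr[1]=0
Ev 3: PC=0 idx=0 pred=N actual=N -> ctr[0]=0
Ev 4: PC=7 idx=1 pred=N actual=T -> ctr[1]=1
Ev 5: PC=7 idx=1 pred=N actual=N -> ctr[1]=0
Ev 6: PC=0 idx=0 pred=N actual=T -> ctr[0]=1
Ev 7: PC=0 idx=0 pred=N actual=T -> ctr[0]=2
Ev 8: PC=0 idx=0 pred=T actual=N -> ctr[0]=1

Answer: N N N N N N N T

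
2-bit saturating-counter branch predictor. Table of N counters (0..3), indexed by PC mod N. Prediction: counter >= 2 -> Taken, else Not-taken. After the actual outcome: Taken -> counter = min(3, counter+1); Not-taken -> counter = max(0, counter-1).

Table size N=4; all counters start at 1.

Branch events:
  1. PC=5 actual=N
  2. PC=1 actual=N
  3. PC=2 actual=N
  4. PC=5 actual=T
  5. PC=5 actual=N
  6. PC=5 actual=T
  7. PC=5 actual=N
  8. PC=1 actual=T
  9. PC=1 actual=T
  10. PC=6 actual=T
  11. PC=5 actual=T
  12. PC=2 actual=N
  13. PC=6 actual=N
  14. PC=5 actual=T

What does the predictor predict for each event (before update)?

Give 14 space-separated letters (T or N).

Ev 1: PC=5 idx=1 pred=N actual=N -> ctr[1]=0
Ev 2: PC=1 idx=1 pred=N actual=N -> ctr[1]=0
Ev 3: PC=2 idx=2 pred=N actual=N -> ctr[2]=0
Ev 4: PC=5 idx=1 pred=N actual=T -> ctr[1]=1
Ev 5: PC=5 idx=1 pred=N actual=N -> ctr[1]=0
Ev 6: PC=5 idx=1 pred=N actual=T -> ctr[1]=1
Ev 7: PC=5 idx=1 pred=N actual=N -> ctr[1]=0
Ev 8: PC=1 idx=1 pred=N actual=T -> ctr[1]=1
Ev 9: PC=1 idx=1 pred=N actual=T -> ctr[1]=2
Ev 10: PC=6 idx=2 pred=N actual=T -> ctr[2]=1
Ev 11: PC=5 idx=1 pred=T actual=T -> ctr[1]=3
Ev 12: PC=2 idx=2 pred=N actual=N -> ctr[2]=0
Ev 13: PC=6 idx=2 pred=N actual=N -> ctr[2]=0
Ev 14: PC=5 idx=1 pred=T actual=T -> ctr[1]=3

Answer: N N N N N N N N N N T N N T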